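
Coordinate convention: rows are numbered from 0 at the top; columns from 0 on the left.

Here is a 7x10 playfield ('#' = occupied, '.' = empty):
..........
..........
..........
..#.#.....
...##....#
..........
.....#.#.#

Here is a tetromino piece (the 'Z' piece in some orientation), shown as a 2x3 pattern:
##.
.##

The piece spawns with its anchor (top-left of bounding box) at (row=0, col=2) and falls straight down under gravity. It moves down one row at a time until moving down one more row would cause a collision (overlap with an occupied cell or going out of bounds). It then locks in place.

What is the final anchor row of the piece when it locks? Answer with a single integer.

Answer: 1

Derivation:
Spawn at (row=0, col=2). Try each row:
  row 0: fits
  row 1: fits
  row 2: blocked -> lock at row 1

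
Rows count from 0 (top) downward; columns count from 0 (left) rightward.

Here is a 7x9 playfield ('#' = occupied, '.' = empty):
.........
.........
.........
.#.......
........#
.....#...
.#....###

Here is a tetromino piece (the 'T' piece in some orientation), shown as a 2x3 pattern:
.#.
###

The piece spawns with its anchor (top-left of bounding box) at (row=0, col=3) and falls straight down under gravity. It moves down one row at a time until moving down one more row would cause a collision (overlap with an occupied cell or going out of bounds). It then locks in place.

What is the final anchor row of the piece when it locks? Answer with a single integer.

Spawn at (row=0, col=3). Try each row:
  row 0: fits
  row 1: fits
  row 2: fits
  row 3: fits
  row 4: blocked -> lock at row 3

Answer: 3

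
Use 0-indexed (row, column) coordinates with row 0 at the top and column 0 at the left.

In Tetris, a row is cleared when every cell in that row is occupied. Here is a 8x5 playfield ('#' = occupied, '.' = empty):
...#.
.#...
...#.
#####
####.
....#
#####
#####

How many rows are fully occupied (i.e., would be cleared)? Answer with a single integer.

Check each row:
  row 0: 4 empty cells -> not full
  row 1: 4 empty cells -> not full
  row 2: 4 empty cells -> not full
  row 3: 0 empty cells -> FULL (clear)
  row 4: 1 empty cell -> not full
  row 5: 4 empty cells -> not full
  row 6: 0 empty cells -> FULL (clear)
  row 7: 0 empty cells -> FULL (clear)
Total rows cleared: 3

Answer: 3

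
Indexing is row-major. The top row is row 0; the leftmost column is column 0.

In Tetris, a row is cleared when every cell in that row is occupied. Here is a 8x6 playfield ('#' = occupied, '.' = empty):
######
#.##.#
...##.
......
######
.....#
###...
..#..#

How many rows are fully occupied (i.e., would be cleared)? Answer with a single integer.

Check each row:
  row 0: 0 empty cells -> FULL (clear)
  row 1: 2 empty cells -> not full
  row 2: 4 empty cells -> not full
  row 3: 6 empty cells -> not full
  row 4: 0 empty cells -> FULL (clear)
  row 5: 5 empty cells -> not full
  row 6: 3 empty cells -> not full
  row 7: 4 empty cells -> not full
Total rows cleared: 2

Answer: 2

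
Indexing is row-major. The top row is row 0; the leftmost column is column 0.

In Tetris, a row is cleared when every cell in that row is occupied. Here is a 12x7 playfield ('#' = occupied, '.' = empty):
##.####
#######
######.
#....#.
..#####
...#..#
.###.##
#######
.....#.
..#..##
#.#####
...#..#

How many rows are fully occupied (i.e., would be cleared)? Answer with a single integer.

Check each row:
  row 0: 1 empty cell -> not full
  row 1: 0 empty cells -> FULL (clear)
  row 2: 1 empty cell -> not full
  row 3: 5 empty cells -> not full
  row 4: 2 empty cells -> not full
  row 5: 5 empty cells -> not full
  row 6: 2 empty cells -> not full
  row 7: 0 empty cells -> FULL (clear)
  row 8: 6 empty cells -> not full
  row 9: 4 empty cells -> not full
  row 10: 1 empty cell -> not full
  row 11: 5 empty cells -> not full
Total rows cleared: 2

Answer: 2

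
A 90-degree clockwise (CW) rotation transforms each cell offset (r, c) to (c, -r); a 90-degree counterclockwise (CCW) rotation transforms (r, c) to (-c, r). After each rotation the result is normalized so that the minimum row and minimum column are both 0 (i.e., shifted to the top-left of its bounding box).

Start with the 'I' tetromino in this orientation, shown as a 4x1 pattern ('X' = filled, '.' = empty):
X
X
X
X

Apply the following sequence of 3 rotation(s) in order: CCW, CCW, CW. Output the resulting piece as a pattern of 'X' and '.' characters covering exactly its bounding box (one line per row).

Start:
X
X
X
X
After rotation 1 (CCW):
XXXX
After rotation 2 (CCW):
X
X
X
X
After rotation 3 (CW):
XXXX

Answer: XXXX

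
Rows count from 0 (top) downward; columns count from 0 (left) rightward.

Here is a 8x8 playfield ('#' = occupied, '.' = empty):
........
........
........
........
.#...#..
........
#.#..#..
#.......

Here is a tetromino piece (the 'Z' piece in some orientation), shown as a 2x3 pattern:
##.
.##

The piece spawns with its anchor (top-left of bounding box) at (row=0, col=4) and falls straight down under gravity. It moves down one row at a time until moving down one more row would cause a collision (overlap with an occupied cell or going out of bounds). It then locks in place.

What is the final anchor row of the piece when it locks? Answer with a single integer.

Answer: 2

Derivation:
Spawn at (row=0, col=4). Try each row:
  row 0: fits
  row 1: fits
  row 2: fits
  row 3: blocked -> lock at row 2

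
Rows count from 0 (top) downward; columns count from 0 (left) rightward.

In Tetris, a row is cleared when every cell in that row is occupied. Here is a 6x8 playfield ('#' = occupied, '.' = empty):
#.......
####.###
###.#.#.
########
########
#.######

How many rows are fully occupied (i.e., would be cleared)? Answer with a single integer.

Check each row:
  row 0: 7 empty cells -> not full
  row 1: 1 empty cell -> not full
  row 2: 3 empty cells -> not full
  row 3: 0 empty cells -> FULL (clear)
  row 4: 0 empty cells -> FULL (clear)
  row 5: 1 empty cell -> not full
Total rows cleared: 2

Answer: 2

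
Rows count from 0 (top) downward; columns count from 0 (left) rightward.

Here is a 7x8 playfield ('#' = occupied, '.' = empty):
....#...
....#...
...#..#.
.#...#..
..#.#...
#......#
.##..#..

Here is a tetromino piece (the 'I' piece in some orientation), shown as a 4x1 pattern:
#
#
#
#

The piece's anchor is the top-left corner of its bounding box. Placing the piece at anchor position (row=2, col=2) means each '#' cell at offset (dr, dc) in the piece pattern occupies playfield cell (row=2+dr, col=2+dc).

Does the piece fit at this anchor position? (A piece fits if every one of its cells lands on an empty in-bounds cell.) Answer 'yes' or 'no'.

Check each piece cell at anchor (2, 2):
  offset (0,0) -> (2,2): empty -> OK
  offset (1,0) -> (3,2): empty -> OK
  offset (2,0) -> (4,2): occupied ('#') -> FAIL
  offset (3,0) -> (5,2): empty -> OK
All cells valid: no

Answer: no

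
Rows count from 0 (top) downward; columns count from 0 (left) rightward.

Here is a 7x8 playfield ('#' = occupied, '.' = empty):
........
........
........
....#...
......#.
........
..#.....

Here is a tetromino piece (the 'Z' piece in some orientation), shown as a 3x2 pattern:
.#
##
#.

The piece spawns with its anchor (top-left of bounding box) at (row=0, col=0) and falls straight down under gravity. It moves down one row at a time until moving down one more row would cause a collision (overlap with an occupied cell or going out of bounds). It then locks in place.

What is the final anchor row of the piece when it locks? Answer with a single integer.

Answer: 4

Derivation:
Spawn at (row=0, col=0). Try each row:
  row 0: fits
  row 1: fits
  row 2: fits
  row 3: fits
  row 4: fits
  row 5: blocked -> lock at row 4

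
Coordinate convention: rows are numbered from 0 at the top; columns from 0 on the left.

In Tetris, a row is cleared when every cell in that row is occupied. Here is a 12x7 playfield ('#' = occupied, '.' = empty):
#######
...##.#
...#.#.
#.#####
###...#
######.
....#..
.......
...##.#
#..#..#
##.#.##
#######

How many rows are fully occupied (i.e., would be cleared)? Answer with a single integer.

Answer: 2

Derivation:
Check each row:
  row 0: 0 empty cells -> FULL (clear)
  row 1: 4 empty cells -> not full
  row 2: 5 empty cells -> not full
  row 3: 1 empty cell -> not full
  row 4: 3 empty cells -> not full
  row 5: 1 empty cell -> not full
  row 6: 6 empty cells -> not full
  row 7: 7 empty cells -> not full
  row 8: 4 empty cells -> not full
  row 9: 4 empty cells -> not full
  row 10: 2 empty cells -> not full
  row 11: 0 empty cells -> FULL (clear)
Total rows cleared: 2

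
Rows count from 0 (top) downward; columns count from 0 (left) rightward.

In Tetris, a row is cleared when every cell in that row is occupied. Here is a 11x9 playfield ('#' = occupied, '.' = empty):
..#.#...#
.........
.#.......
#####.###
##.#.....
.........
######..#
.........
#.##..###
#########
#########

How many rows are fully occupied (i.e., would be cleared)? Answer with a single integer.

Answer: 2

Derivation:
Check each row:
  row 0: 6 empty cells -> not full
  row 1: 9 empty cells -> not full
  row 2: 8 empty cells -> not full
  row 3: 1 empty cell -> not full
  row 4: 6 empty cells -> not full
  row 5: 9 empty cells -> not full
  row 6: 2 empty cells -> not full
  row 7: 9 empty cells -> not full
  row 8: 3 empty cells -> not full
  row 9: 0 empty cells -> FULL (clear)
  row 10: 0 empty cells -> FULL (clear)
Total rows cleared: 2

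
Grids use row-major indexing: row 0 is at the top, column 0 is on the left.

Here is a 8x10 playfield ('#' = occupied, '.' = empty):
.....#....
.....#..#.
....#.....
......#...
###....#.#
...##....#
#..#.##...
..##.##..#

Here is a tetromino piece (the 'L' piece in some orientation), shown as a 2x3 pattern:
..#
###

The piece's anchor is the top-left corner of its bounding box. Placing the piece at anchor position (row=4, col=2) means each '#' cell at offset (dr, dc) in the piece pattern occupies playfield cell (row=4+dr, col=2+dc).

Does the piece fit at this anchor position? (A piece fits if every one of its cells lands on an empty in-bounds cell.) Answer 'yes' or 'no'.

Answer: no

Derivation:
Check each piece cell at anchor (4, 2):
  offset (0,2) -> (4,4): empty -> OK
  offset (1,0) -> (5,2): empty -> OK
  offset (1,1) -> (5,3): occupied ('#') -> FAIL
  offset (1,2) -> (5,4): occupied ('#') -> FAIL
All cells valid: no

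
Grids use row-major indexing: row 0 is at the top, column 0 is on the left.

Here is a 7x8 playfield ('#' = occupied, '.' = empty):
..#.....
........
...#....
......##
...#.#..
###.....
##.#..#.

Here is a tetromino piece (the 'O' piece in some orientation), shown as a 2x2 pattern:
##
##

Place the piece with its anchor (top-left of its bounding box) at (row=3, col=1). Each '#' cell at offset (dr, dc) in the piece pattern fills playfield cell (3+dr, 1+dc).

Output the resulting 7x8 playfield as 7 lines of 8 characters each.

Fill (3+0,1+0) = (3,1)
Fill (3+0,1+1) = (3,2)
Fill (3+1,1+0) = (4,1)
Fill (3+1,1+1) = (4,2)

Answer: ..#.....
........
...#....
.##...##
.###.#..
###.....
##.#..#.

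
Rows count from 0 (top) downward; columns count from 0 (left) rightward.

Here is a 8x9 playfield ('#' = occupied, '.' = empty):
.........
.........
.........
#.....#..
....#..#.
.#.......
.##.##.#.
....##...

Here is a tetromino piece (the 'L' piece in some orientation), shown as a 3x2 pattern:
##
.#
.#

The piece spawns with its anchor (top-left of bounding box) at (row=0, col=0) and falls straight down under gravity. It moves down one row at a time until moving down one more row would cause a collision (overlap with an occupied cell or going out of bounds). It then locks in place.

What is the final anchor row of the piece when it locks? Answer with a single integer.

Spawn at (row=0, col=0). Try each row:
  row 0: fits
  row 1: fits
  row 2: fits
  row 3: blocked -> lock at row 2

Answer: 2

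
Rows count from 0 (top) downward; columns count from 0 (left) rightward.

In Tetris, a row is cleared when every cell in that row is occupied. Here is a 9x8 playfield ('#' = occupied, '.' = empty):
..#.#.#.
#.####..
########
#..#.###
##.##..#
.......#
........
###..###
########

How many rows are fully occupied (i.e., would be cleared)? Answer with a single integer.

Answer: 2

Derivation:
Check each row:
  row 0: 5 empty cells -> not full
  row 1: 3 empty cells -> not full
  row 2: 0 empty cells -> FULL (clear)
  row 3: 3 empty cells -> not full
  row 4: 3 empty cells -> not full
  row 5: 7 empty cells -> not full
  row 6: 8 empty cells -> not full
  row 7: 2 empty cells -> not full
  row 8: 0 empty cells -> FULL (clear)
Total rows cleared: 2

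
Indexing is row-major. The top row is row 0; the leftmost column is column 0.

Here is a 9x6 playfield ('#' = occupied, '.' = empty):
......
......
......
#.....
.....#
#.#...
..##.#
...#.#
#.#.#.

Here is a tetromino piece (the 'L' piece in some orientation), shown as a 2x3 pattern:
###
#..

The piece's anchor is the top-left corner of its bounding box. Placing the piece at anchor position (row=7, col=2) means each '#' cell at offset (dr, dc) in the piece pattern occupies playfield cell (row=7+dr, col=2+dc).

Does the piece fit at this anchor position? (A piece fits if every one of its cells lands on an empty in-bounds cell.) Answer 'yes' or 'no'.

Check each piece cell at anchor (7, 2):
  offset (0,0) -> (7,2): empty -> OK
  offset (0,1) -> (7,3): occupied ('#') -> FAIL
  offset (0,2) -> (7,4): empty -> OK
  offset (1,0) -> (8,2): occupied ('#') -> FAIL
All cells valid: no

Answer: no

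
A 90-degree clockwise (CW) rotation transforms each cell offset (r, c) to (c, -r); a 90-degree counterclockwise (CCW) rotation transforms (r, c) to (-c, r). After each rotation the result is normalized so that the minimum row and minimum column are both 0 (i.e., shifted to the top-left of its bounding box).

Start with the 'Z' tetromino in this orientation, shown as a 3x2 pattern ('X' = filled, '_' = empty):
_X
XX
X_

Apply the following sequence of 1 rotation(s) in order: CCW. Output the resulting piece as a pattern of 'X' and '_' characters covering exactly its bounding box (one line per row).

Start:
_X
XX
X_
After rotation 1 (CCW):
XX_
_XX

Answer: XX_
_XX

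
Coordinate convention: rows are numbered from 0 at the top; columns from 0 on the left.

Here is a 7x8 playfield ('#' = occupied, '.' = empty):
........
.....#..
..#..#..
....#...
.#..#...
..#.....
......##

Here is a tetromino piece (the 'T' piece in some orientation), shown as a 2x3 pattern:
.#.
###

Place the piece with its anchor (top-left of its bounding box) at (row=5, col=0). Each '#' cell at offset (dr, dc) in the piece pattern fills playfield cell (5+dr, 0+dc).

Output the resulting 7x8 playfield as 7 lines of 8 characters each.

Fill (5+0,0+1) = (5,1)
Fill (5+1,0+0) = (6,0)
Fill (5+1,0+1) = (6,1)
Fill (5+1,0+2) = (6,2)

Answer: ........
.....#..
..#..#..
....#...
.#..#...
.##.....
###...##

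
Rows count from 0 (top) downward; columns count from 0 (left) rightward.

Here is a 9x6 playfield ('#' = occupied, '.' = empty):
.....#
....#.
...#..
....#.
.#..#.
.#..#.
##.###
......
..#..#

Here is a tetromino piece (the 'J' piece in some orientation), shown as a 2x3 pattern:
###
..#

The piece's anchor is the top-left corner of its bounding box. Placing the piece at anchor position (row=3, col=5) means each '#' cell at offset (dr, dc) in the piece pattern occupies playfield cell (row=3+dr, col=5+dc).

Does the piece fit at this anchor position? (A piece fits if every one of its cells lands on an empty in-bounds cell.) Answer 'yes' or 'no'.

Check each piece cell at anchor (3, 5):
  offset (0,0) -> (3,5): empty -> OK
  offset (0,1) -> (3,6): out of bounds -> FAIL
  offset (0,2) -> (3,7): out of bounds -> FAIL
  offset (1,2) -> (4,7): out of bounds -> FAIL
All cells valid: no

Answer: no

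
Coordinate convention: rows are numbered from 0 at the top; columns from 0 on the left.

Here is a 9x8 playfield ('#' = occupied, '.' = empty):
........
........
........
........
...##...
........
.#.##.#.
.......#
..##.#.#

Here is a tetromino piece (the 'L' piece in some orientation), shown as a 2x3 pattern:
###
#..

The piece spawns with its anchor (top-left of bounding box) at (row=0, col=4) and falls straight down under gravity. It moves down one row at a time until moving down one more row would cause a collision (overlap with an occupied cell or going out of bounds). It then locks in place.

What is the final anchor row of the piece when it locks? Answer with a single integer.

Answer: 2

Derivation:
Spawn at (row=0, col=4). Try each row:
  row 0: fits
  row 1: fits
  row 2: fits
  row 3: blocked -> lock at row 2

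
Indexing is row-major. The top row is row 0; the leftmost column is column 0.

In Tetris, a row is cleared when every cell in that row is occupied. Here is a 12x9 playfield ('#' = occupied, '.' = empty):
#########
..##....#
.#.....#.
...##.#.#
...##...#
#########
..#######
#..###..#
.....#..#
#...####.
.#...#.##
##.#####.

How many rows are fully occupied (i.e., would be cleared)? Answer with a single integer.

Answer: 2

Derivation:
Check each row:
  row 0: 0 empty cells -> FULL (clear)
  row 1: 6 empty cells -> not full
  row 2: 7 empty cells -> not full
  row 3: 5 empty cells -> not full
  row 4: 6 empty cells -> not full
  row 5: 0 empty cells -> FULL (clear)
  row 6: 2 empty cells -> not full
  row 7: 4 empty cells -> not full
  row 8: 7 empty cells -> not full
  row 9: 4 empty cells -> not full
  row 10: 5 empty cells -> not full
  row 11: 2 empty cells -> not full
Total rows cleared: 2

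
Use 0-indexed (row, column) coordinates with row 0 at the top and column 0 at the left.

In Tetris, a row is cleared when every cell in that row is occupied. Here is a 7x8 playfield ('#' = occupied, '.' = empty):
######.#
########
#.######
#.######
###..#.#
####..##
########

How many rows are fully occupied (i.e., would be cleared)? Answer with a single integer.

Check each row:
  row 0: 1 empty cell -> not full
  row 1: 0 empty cells -> FULL (clear)
  row 2: 1 empty cell -> not full
  row 3: 1 empty cell -> not full
  row 4: 3 empty cells -> not full
  row 5: 2 empty cells -> not full
  row 6: 0 empty cells -> FULL (clear)
Total rows cleared: 2

Answer: 2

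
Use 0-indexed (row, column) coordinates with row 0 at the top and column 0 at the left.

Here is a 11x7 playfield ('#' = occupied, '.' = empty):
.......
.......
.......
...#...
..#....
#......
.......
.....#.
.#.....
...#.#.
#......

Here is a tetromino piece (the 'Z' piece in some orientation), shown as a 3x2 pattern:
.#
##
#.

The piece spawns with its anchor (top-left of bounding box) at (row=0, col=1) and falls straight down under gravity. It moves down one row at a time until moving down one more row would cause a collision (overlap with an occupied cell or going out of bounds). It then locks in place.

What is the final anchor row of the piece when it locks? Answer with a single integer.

Answer: 2

Derivation:
Spawn at (row=0, col=1). Try each row:
  row 0: fits
  row 1: fits
  row 2: fits
  row 3: blocked -> lock at row 2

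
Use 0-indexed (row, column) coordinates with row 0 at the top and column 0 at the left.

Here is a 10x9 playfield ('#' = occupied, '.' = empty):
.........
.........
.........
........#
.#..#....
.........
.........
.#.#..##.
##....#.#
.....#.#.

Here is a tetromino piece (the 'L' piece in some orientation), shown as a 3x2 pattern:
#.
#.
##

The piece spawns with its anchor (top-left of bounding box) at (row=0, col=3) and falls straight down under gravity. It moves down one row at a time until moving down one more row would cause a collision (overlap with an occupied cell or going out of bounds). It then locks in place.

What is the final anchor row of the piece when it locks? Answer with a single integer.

Answer: 1

Derivation:
Spawn at (row=0, col=3). Try each row:
  row 0: fits
  row 1: fits
  row 2: blocked -> lock at row 1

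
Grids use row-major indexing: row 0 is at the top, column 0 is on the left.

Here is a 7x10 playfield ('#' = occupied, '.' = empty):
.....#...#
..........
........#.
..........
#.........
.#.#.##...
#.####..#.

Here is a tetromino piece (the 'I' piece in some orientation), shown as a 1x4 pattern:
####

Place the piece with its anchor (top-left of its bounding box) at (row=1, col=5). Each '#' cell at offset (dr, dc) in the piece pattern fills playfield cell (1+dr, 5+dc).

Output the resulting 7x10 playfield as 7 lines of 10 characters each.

Fill (1+0,5+0) = (1,5)
Fill (1+0,5+1) = (1,6)
Fill (1+0,5+2) = (1,7)
Fill (1+0,5+3) = (1,8)

Answer: .....#...#
.....####.
........#.
..........
#.........
.#.#.##...
#.####..#.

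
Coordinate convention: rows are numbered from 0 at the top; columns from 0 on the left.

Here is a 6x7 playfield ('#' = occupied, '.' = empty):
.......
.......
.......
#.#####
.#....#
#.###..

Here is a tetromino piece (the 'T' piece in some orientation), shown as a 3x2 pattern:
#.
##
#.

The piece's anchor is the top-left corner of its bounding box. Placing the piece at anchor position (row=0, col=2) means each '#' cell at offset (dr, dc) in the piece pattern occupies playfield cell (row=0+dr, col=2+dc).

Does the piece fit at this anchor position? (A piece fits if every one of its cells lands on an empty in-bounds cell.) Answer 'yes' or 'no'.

Check each piece cell at anchor (0, 2):
  offset (0,0) -> (0,2): empty -> OK
  offset (1,0) -> (1,2): empty -> OK
  offset (1,1) -> (1,3): empty -> OK
  offset (2,0) -> (2,2): empty -> OK
All cells valid: yes

Answer: yes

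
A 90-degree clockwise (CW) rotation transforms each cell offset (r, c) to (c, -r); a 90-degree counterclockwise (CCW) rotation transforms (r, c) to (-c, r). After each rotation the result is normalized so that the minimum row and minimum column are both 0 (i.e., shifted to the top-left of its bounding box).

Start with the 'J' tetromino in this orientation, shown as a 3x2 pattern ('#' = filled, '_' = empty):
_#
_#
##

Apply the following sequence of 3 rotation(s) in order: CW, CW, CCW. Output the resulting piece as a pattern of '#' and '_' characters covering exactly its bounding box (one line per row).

Answer: #__
###

Derivation:
Start:
_#
_#
##
After rotation 1 (CW):
#__
###
After rotation 2 (CW):
##
#_
#_
After rotation 3 (CCW):
#__
###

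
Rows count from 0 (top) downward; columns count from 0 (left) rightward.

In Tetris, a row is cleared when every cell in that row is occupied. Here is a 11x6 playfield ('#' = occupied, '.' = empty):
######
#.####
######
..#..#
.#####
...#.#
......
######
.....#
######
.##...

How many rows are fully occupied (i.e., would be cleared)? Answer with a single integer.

Answer: 4

Derivation:
Check each row:
  row 0: 0 empty cells -> FULL (clear)
  row 1: 1 empty cell -> not full
  row 2: 0 empty cells -> FULL (clear)
  row 3: 4 empty cells -> not full
  row 4: 1 empty cell -> not full
  row 5: 4 empty cells -> not full
  row 6: 6 empty cells -> not full
  row 7: 0 empty cells -> FULL (clear)
  row 8: 5 empty cells -> not full
  row 9: 0 empty cells -> FULL (clear)
  row 10: 4 empty cells -> not full
Total rows cleared: 4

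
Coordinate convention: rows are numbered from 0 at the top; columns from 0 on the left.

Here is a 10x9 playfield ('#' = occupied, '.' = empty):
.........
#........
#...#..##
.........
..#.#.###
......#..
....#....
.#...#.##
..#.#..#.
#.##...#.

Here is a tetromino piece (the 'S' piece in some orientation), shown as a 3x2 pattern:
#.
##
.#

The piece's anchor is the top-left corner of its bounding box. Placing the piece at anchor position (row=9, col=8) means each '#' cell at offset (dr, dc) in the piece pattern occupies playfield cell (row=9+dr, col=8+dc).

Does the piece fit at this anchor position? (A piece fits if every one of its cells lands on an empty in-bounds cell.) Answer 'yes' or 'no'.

Answer: no

Derivation:
Check each piece cell at anchor (9, 8):
  offset (0,0) -> (9,8): empty -> OK
  offset (1,0) -> (10,8): out of bounds -> FAIL
  offset (1,1) -> (10,9): out of bounds -> FAIL
  offset (2,1) -> (11,9): out of bounds -> FAIL
All cells valid: no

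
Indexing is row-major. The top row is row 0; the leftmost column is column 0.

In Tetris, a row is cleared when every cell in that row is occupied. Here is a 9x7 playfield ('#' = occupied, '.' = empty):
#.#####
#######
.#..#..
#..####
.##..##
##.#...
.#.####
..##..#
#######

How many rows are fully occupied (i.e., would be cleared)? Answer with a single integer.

Check each row:
  row 0: 1 empty cell -> not full
  row 1: 0 empty cells -> FULL (clear)
  row 2: 5 empty cells -> not full
  row 3: 2 empty cells -> not full
  row 4: 3 empty cells -> not full
  row 5: 4 empty cells -> not full
  row 6: 2 empty cells -> not full
  row 7: 4 empty cells -> not full
  row 8: 0 empty cells -> FULL (clear)
Total rows cleared: 2

Answer: 2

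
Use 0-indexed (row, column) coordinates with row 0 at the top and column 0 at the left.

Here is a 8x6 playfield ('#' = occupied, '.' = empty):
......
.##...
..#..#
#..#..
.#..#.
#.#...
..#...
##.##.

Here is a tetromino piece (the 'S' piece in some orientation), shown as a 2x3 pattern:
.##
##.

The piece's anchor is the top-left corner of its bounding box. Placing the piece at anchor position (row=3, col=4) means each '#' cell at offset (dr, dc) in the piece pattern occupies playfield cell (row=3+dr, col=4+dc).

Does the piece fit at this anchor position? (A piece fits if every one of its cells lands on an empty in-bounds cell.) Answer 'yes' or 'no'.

Check each piece cell at anchor (3, 4):
  offset (0,1) -> (3,5): empty -> OK
  offset (0,2) -> (3,6): out of bounds -> FAIL
  offset (1,0) -> (4,4): occupied ('#') -> FAIL
  offset (1,1) -> (4,5): empty -> OK
All cells valid: no

Answer: no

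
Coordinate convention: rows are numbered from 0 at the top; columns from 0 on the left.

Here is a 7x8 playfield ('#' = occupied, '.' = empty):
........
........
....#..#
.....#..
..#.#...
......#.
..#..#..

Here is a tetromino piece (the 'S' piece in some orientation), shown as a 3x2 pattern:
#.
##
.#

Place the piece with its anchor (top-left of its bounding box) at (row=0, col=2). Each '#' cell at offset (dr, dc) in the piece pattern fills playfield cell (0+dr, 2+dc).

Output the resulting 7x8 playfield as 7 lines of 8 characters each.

Answer: ..#.....
..##....
...##..#
.....#..
..#.#...
......#.
..#..#..

Derivation:
Fill (0+0,2+0) = (0,2)
Fill (0+1,2+0) = (1,2)
Fill (0+1,2+1) = (1,3)
Fill (0+2,2+1) = (2,3)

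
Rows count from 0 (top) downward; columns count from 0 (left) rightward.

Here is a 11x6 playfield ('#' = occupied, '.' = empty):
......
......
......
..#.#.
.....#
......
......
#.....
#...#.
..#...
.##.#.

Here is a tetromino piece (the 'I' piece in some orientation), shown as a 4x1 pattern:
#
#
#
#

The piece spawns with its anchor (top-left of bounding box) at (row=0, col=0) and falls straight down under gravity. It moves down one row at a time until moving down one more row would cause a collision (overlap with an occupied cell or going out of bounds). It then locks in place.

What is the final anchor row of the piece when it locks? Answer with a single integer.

Answer: 3

Derivation:
Spawn at (row=0, col=0). Try each row:
  row 0: fits
  row 1: fits
  row 2: fits
  row 3: fits
  row 4: blocked -> lock at row 3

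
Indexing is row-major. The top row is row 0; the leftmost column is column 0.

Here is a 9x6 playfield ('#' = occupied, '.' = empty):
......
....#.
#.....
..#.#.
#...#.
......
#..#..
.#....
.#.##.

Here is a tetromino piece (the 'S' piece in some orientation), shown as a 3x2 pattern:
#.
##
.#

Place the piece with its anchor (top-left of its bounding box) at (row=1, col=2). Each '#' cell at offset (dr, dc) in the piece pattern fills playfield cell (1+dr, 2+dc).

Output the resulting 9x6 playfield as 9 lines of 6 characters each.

Fill (1+0,2+0) = (1,2)
Fill (1+1,2+0) = (2,2)
Fill (1+1,2+1) = (2,3)
Fill (1+2,2+1) = (3,3)

Answer: ......
..#.#.
#.##..
..###.
#...#.
......
#..#..
.#....
.#.##.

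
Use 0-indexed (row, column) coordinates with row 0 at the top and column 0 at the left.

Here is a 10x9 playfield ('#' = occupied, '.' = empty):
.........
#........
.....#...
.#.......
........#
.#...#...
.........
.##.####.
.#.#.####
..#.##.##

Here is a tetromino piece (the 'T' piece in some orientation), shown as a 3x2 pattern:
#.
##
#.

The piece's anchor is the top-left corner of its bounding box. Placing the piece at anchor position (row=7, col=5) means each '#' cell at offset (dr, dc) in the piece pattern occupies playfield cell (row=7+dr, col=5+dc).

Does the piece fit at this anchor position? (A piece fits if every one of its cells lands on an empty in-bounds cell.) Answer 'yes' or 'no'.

Answer: no

Derivation:
Check each piece cell at anchor (7, 5):
  offset (0,0) -> (7,5): occupied ('#') -> FAIL
  offset (1,0) -> (8,5): occupied ('#') -> FAIL
  offset (1,1) -> (8,6): occupied ('#') -> FAIL
  offset (2,0) -> (9,5): occupied ('#') -> FAIL
All cells valid: no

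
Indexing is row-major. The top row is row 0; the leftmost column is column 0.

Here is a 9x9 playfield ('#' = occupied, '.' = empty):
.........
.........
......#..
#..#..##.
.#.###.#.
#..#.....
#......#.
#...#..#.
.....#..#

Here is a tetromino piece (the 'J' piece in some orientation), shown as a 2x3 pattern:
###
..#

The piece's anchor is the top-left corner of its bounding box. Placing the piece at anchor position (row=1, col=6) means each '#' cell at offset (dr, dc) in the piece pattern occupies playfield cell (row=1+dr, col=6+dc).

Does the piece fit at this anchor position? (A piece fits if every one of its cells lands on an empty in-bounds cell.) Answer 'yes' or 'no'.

Answer: yes

Derivation:
Check each piece cell at anchor (1, 6):
  offset (0,0) -> (1,6): empty -> OK
  offset (0,1) -> (1,7): empty -> OK
  offset (0,2) -> (1,8): empty -> OK
  offset (1,2) -> (2,8): empty -> OK
All cells valid: yes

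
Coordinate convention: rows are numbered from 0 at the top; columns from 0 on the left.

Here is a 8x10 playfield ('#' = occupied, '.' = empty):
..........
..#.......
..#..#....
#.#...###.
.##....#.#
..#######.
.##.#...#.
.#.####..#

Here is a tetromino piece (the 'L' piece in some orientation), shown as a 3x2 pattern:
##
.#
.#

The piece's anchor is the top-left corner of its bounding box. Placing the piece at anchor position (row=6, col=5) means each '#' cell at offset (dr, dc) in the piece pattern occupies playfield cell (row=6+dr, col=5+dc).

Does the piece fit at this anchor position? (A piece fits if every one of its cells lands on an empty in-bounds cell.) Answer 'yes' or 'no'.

Check each piece cell at anchor (6, 5):
  offset (0,0) -> (6,5): empty -> OK
  offset (0,1) -> (6,6): empty -> OK
  offset (1,1) -> (7,6): occupied ('#') -> FAIL
  offset (2,1) -> (8,6): out of bounds -> FAIL
All cells valid: no

Answer: no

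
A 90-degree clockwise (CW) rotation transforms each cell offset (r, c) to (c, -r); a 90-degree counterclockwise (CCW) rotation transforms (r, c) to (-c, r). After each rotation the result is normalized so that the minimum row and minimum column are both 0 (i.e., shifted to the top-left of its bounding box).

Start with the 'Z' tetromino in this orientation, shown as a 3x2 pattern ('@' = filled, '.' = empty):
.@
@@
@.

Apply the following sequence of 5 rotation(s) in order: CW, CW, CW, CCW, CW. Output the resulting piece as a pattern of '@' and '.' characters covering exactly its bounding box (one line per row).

Start:
.@
@@
@.
After rotation 1 (CW):
@@.
.@@
After rotation 2 (CW):
.@
@@
@.
After rotation 3 (CW):
@@.
.@@
After rotation 4 (CCW):
.@
@@
@.
After rotation 5 (CW):
@@.
.@@

Answer: @@.
.@@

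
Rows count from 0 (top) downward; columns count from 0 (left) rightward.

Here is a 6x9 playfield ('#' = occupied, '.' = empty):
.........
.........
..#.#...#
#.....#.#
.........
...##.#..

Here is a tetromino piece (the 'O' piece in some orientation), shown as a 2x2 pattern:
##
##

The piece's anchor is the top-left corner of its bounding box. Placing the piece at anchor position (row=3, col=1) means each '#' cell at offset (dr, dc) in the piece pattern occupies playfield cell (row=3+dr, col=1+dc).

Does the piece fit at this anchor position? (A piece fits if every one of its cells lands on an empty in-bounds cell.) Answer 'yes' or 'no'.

Check each piece cell at anchor (3, 1):
  offset (0,0) -> (3,1): empty -> OK
  offset (0,1) -> (3,2): empty -> OK
  offset (1,0) -> (4,1): empty -> OK
  offset (1,1) -> (4,2): empty -> OK
All cells valid: yes

Answer: yes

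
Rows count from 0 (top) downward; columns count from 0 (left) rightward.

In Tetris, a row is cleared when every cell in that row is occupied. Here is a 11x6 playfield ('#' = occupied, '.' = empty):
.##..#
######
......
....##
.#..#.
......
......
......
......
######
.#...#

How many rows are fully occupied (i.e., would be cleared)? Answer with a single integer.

Answer: 2

Derivation:
Check each row:
  row 0: 3 empty cells -> not full
  row 1: 0 empty cells -> FULL (clear)
  row 2: 6 empty cells -> not full
  row 3: 4 empty cells -> not full
  row 4: 4 empty cells -> not full
  row 5: 6 empty cells -> not full
  row 6: 6 empty cells -> not full
  row 7: 6 empty cells -> not full
  row 8: 6 empty cells -> not full
  row 9: 0 empty cells -> FULL (clear)
  row 10: 4 empty cells -> not full
Total rows cleared: 2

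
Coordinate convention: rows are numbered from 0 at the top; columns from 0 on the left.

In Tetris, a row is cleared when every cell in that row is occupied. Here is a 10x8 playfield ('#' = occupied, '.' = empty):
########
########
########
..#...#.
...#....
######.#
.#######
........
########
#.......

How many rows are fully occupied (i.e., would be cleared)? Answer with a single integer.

Answer: 4

Derivation:
Check each row:
  row 0: 0 empty cells -> FULL (clear)
  row 1: 0 empty cells -> FULL (clear)
  row 2: 0 empty cells -> FULL (clear)
  row 3: 6 empty cells -> not full
  row 4: 7 empty cells -> not full
  row 5: 1 empty cell -> not full
  row 6: 1 empty cell -> not full
  row 7: 8 empty cells -> not full
  row 8: 0 empty cells -> FULL (clear)
  row 9: 7 empty cells -> not full
Total rows cleared: 4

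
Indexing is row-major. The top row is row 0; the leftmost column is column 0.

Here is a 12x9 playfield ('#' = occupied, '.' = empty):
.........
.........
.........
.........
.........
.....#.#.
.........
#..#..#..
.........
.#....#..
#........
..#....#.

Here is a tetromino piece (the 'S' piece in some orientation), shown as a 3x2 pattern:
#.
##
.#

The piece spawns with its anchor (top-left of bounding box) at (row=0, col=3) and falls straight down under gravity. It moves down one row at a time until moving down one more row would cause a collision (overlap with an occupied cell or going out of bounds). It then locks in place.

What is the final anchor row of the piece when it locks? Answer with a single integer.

Answer: 5

Derivation:
Spawn at (row=0, col=3). Try each row:
  row 0: fits
  row 1: fits
  row 2: fits
  row 3: fits
  row 4: fits
  row 5: fits
  row 6: blocked -> lock at row 5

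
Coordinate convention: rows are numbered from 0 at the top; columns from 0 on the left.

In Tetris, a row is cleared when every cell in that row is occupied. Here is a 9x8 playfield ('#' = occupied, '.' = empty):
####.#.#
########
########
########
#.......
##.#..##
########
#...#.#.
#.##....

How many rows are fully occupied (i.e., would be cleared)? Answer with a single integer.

Answer: 4

Derivation:
Check each row:
  row 0: 2 empty cells -> not full
  row 1: 0 empty cells -> FULL (clear)
  row 2: 0 empty cells -> FULL (clear)
  row 3: 0 empty cells -> FULL (clear)
  row 4: 7 empty cells -> not full
  row 5: 3 empty cells -> not full
  row 6: 0 empty cells -> FULL (clear)
  row 7: 5 empty cells -> not full
  row 8: 5 empty cells -> not full
Total rows cleared: 4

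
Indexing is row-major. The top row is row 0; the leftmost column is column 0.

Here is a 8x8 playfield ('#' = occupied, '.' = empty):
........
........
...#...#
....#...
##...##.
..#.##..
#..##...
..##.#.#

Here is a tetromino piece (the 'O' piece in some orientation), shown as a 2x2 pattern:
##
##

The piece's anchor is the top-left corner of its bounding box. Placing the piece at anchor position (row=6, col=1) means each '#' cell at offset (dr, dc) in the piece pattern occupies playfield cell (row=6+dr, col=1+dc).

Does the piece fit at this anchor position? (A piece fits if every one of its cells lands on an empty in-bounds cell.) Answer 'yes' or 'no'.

Check each piece cell at anchor (6, 1):
  offset (0,0) -> (6,1): empty -> OK
  offset (0,1) -> (6,2): empty -> OK
  offset (1,0) -> (7,1): empty -> OK
  offset (1,1) -> (7,2): occupied ('#') -> FAIL
All cells valid: no

Answer: no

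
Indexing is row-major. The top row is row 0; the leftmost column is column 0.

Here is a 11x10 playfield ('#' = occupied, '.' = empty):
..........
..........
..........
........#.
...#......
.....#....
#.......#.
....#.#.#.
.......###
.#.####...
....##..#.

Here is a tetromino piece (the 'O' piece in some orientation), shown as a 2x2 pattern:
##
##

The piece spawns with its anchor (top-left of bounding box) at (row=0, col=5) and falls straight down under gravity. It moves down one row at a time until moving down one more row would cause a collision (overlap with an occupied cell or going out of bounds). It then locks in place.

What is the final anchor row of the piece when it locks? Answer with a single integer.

Spawn at (row=0, col=5). Try each row:
  row 0: fits
  row 1: fits
  row 2: fits
  row 3: fits
  row 4: blocked -> lock at row 3

Answer: 3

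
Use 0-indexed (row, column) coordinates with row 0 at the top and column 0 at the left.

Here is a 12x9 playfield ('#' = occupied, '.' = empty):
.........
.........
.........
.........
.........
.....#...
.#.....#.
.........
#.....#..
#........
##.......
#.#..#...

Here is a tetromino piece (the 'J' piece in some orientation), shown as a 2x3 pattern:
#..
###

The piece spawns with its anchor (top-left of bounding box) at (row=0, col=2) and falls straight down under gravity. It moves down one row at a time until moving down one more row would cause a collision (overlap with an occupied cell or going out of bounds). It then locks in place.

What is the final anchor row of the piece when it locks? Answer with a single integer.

Answer: 9

Derivation:
Spawn at (row=0, col=2). Try each row:
  row 0: fits
  row 1: fits
  row 2: fits
  row 3: fits
  row 4: fits
  row 5: fits
  row 6: fits
  row 7: fits
  row 8: fits
  row 9: fits
  row 10: blocked -> lock at row 9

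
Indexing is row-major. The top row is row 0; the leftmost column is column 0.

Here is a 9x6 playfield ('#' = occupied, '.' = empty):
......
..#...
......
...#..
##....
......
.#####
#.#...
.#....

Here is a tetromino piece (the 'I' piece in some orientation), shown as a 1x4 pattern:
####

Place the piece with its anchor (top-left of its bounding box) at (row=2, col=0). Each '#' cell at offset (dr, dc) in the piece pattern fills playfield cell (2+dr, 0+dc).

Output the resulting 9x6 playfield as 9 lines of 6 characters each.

Fill (2+0,0+0) = (2,0)
Fill (2+0,0+1) = (2,1)
Fill (2+0,0+2) = (2,2)
Fill (2+0,0+3) = (2,3)

Answer: ......
..#...
####..
...#..
##....
......
.#####
#.#...
.#....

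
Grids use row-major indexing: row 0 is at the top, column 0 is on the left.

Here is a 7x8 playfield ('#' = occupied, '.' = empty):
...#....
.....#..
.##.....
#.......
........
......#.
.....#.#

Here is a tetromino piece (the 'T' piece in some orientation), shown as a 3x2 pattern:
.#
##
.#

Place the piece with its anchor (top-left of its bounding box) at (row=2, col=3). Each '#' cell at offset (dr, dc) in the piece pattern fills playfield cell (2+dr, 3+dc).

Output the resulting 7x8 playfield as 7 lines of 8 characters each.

Answer: ...#....
.....#..
.##.#...
#..##...
....#...
......#.
.....#.#

Derivation:
Fill (2+0,3+1) = (2,4)
Fill (2+1,3+0) = (3,3)
Fill (2+1,3+1) = (3,4)
Fill (2+2,3+1) = (4,4)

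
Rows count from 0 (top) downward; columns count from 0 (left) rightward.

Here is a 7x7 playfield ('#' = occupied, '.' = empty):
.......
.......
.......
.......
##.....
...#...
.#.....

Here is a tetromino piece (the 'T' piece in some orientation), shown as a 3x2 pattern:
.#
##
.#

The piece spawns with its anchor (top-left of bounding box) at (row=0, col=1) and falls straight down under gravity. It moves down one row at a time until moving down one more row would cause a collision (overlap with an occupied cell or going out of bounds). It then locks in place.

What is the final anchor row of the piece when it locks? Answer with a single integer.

Spawn at (row=0, col=1). Try each row:
  row 0: fits
  row 1: fits
  row 2: fits
  row 3: blocked -> lock at row 2

Answer: 2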